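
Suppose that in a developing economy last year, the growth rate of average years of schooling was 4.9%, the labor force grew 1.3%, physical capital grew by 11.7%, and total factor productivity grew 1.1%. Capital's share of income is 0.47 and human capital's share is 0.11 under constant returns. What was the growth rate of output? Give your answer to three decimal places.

7.684%

Labor's share = 1 − 0.47 − 0.11 = 0.42.
Physical capital: 0.47 × 11.7 = 5.499 pp.
Average years of schooling: 0.11 × 4.9 = 0.539 pp.
The labor force: 0.42 × 1.3 = 0.546 pp.
Output growth = 1.1 + 6.584 = 7.684%.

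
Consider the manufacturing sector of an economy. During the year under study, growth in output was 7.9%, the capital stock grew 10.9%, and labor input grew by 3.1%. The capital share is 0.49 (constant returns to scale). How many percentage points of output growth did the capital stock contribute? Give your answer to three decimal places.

5.341 pp

Contribution = share × growth = 0.49 × 10.9 = 5.341 pp.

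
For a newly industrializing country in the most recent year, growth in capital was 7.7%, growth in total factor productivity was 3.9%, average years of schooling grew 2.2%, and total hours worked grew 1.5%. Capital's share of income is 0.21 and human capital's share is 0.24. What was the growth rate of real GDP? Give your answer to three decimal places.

Labor's share = 1 − 0.21 − 0.24 = 0.55.
Capital: 0.21 × 7.7 = 1.617 pp.
Average years of schooling: 0.24 × 2.2 = 0.528 pp.
Total hours worked: 0.55 × 1.5 = 0.825 pp.
Output growth = 3.9 + 2.97 = 6.87%.

Real GDP grew 6.870%.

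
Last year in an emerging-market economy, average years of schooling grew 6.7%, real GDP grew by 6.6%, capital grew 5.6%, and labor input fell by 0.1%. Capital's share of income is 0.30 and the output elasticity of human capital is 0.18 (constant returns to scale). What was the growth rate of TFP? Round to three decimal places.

TFP growth was 3.766%.

Labor's share = 1 − 0.3 − 0.18 = 0.52.
Capital: 0.3 × 5.6 = 1.68 pp.
Average years of schooling: 0.18 × 6.7 = 1.206 pp.
Labor input: 0.52 × (-0.1) = -0.052 pp.
TFP growth = 6.6 − 2.834 = 3.766%.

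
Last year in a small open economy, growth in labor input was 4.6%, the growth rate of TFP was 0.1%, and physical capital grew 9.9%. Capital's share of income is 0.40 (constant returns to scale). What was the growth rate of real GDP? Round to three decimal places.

Labor's share = 1 − 0.4 = 0.6.
Physical capital: 0.4 × 9.9 = 3.96 pp.
Labor input: 0.6 × 4.6 = 2.76 pp.
Output growth = 0.1 + 6.72 = 6.82%.

Real GDP growth was 6.820%.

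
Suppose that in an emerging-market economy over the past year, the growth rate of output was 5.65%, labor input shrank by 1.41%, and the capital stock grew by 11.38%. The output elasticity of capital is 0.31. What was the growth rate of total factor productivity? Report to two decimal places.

3.10%

Labor's share = 1 − 0.31 = 0.69.
The capital stock: 0.31 × 11.38 = 3.5278 pp.
Labor input: 0.69 × (-1.41) = -0.9729 pp.
TFP growth = 5.65 − 2.5549 = 3.0951%.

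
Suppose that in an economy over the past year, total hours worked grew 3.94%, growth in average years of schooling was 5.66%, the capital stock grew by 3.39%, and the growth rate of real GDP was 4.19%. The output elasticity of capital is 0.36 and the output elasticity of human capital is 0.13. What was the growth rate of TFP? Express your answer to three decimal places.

Labor's share = 1 − 0.36 − 0.13 = 0.51.
The capital stock: 0.36 × 3.39 = 1.2204 pp.
Average years of schooling: 0.13 × 5.66 = 0.7358 pp.
Total hours worked: 0.51 × 3.94 = 2.0094 pp.
TFP growth = 4.19 − 3.9656 = 0.2244%.

TFP grew 0.224%.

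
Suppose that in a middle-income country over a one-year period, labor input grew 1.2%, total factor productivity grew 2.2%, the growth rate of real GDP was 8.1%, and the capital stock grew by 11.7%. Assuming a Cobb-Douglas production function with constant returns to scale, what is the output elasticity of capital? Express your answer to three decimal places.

gY = gA + α·gK + (1−α)·gL, so gY − gA − gL = α(gK − gL).
8.1 − 2.2 − 1.2 = α × (11.7 − 1.2).
4.7 = 10.5 α, so α = 0.44762.

The output elasticity of capital is 0.448.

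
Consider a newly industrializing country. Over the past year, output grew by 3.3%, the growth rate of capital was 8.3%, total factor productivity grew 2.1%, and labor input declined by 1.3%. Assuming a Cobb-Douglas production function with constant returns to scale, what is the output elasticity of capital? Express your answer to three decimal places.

gY = gA + α·gK + (1−α)·gL, so gY − gA − gL = α(gK − gL).
3.3 − 2.1 + 1.3 = α × (8.3 − (-1.3)).
2.5 = 9.6 α, so α = 0.26042.

α = 0.260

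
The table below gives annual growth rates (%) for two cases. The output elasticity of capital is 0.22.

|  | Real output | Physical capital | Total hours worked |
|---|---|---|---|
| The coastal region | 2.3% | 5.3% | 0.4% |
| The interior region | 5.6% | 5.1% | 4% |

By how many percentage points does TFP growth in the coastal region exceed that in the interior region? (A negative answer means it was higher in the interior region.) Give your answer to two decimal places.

Labor's share = 1 − 0.22 = 0.78.
The coastal region: TFP = 2.3 − 1.166 − 0.312 = 0.822%.
The interior region: TFP = 5.6 − 1.122 − 3.12 = 1.358%.
Difference = 0.822 − (1.358) = -0.536 pp.

-0.54 percentage points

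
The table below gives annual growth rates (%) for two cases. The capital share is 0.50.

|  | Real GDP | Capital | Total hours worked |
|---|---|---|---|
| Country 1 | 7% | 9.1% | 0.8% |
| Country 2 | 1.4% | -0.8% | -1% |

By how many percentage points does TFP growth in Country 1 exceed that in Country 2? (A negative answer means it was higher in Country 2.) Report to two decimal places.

Labor's share = 1 − 0.5 = 0.5.
Country 1: TFP = 7 − 4.55 − 0.4 = 2.05%.
Country 2: TFP = 1.4 + 0.4 + 0.5 = 2.3%.
Difference = 2.05 − (2.3) = -0.25 pp.

-0.25 percentage points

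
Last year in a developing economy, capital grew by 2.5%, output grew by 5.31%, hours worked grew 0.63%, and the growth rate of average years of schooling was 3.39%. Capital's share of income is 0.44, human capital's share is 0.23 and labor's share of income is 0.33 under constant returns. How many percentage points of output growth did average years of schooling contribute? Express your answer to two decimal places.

Contribution = share × growth = 0.23 × 3.39 = 0.7797 pp.

0.78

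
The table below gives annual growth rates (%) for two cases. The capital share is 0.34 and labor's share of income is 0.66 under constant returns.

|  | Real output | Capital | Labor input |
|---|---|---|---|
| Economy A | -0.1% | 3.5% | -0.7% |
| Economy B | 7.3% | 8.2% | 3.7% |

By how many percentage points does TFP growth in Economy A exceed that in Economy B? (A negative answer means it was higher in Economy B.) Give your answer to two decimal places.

-2.90 percentage points

Labor's share = 1 − 0.34 = 0.66.
Economy A: TFP = -0.1 − 1.19 + 0.462 = -0.828%.
Economy B: TFP = 7.3 − 2.788 − 2.442 = 2.07%.
Difference = -0.828 − (2.07) = -2.898 pp.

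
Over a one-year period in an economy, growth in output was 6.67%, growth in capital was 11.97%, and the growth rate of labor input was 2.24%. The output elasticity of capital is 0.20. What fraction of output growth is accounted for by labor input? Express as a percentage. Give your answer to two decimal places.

Labor input accounted for 26.87% of growth.

Labor's share = 1 − 0.2 = 0.8.
Labor input contributed 0.8 × 2.24 = 1.792 pp.
Share of growth = 1.792 / 6.67 × 100 = 26.8666%.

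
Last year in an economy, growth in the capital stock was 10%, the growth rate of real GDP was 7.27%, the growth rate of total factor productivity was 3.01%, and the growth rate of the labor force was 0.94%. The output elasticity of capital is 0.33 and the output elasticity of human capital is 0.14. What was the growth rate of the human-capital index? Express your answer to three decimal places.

Labor's share = 1 − 0.33 − 0.14 = 0.53.
gY = gA + 0.33×10 + 0.53×0.94 + 0.14×g.
0.14×g = 7.27 − 3.01 − 3.7982 = 0.4618.
g = 0.4618 / 0.14 = 3.29857%.

The human-capital index growth was 3.299%.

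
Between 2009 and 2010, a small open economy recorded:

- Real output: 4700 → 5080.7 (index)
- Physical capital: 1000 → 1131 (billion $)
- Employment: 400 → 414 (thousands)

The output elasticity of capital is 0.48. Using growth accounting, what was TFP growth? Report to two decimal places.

-0.01%

Real output growth = (5080.7 − 4700) / 4700 = 8.1%.
Physical capital growth = (1131 − 1000) / 1000 = 13.1%.
Employment growth = (414 − 400) / 400 = 3.5%.
Labor's share = 1 − 0.48 = 0.52.
Physical capital: 0.48 × 13.1 = 6.288 pp.
Employment: 0.52 × 3.5 = 1.82 pp.
TFP growth = 8.1 − 8.108 = -0.008%.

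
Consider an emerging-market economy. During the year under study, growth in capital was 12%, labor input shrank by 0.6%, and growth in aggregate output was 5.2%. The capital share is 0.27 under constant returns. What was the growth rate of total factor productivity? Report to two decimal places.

2.40%

Labor's share = 1 − 0.27 = 0.73.
Capital: 0.27 × 12 = 3.24 pp.
Labor input: 0.73 × (-0.6) = -0.438 pp.
TFP growth = 5.2 − 2.802 = 2.398%.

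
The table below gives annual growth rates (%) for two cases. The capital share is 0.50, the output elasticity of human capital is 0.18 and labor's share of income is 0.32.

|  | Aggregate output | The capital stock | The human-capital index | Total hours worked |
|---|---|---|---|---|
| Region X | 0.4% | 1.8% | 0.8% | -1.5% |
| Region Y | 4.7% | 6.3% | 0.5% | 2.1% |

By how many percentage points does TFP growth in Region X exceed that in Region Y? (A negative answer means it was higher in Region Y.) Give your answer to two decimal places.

-0.95 percentage points

Labor's share = 1 − 0.5 − 0.18 = 0.32.
Region X: TFP = 0.4 − 0.9 − 0.144 + 0.48 = -0.164%.
Region Y: TFP = 4.7 − 3.15 − 0.09 − 0.672 = 0.788%.
Difference = -0.164 − (0.788) = -0.952 pp.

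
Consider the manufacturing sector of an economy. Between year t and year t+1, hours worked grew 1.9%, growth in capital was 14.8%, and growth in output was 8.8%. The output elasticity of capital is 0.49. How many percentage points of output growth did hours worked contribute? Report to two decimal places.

0.97 pp

Labor's share = 1 − 0.49 = 0.51.
Contribution = share × growth = 0.51 × 1.9 = 0.969 pp.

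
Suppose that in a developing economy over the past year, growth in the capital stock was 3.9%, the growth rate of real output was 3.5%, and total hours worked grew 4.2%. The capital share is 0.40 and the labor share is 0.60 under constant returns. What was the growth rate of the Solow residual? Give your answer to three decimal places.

-0.580%

Labor's share = 1 − 0.4 = 0.6.
The capital stock: 0.4 × 3.9 = 1.56 pp.
Total hours worked: 0.6 × 4.2 = 2.52 pp.
TFP growth = 3.5 − 4.08 = -0.58%.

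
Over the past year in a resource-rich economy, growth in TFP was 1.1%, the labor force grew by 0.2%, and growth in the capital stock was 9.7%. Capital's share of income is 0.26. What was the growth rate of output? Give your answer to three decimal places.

Labor's share = 1 − 0.26 = 0.74.
The capital stock: 0.26 × 9.7 = 2.522 pp.
The labor force: 0.74 × 0.2 = 0.148 pp.
Output growth = 1.1 + 2.67 = 3.77%.

Output grew 3.770%.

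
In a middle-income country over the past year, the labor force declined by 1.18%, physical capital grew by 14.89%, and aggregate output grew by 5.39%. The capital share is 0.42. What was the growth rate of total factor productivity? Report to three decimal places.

Labor's share = 1 − 0.42 = 0.58.
Physical capital: 0.42 × 14.89 = 6.2538 pp.
The labor force: 0.58 × (-1.18) = -0.6844 pp.
TFP growth = 5.39 − 5.5694 = -0.1794%.

-0.179%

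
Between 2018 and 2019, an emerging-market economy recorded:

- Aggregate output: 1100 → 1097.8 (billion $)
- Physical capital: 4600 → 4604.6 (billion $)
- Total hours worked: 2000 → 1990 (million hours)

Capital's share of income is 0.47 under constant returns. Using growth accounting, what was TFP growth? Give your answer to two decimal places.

0.02%

Aggregate output growth = (1097.8 − 1100) / 1100 = -0.2%.
Physical capital growth = (4604.6 − 4600) / 4600 = 0.1%.
Total hours worked growth = (1990 − 2000) / 2000 = -0.5%.
Labor's share = 1 − 0.47 = 0.53.
Physical capital: 0.47 × 0.1 = 0.047 pp.
Total hours worked: 0.53 × (-0.5) = -0.265 pp.
TFP growth = -0.2 + 0.218 = 0.018%.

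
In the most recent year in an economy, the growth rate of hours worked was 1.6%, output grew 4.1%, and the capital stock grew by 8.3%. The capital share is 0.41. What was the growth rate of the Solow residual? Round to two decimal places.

Labor's share = 1 − 0.41 = 0.59.
The capital stock: 0.41 × 8.3 = 3.403 pp.
Hours worked: 0.59 × 1.6 = 0.944 pp.
TFP growth = 4.1 − 4.347 = -0.247%.

-0.25%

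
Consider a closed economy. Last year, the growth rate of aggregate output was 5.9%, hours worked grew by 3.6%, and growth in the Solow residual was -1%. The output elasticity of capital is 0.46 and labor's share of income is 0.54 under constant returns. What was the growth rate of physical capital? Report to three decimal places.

Physical capital grew 10.774%.

Labor's share = 1 − 0.46 = 0.54.
gY = gA + 0.54×3.6 + 0.46×g.
0.46×g = 5.9 + 1 − 1.944 = 4.956.
g = 4.956 / 0.46 = 10.77391%.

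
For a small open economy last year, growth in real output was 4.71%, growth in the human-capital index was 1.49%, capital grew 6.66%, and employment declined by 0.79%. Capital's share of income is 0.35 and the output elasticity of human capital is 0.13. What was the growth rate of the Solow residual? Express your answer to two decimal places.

2.60%

Labor's share = 1 − 0.35 − 0.13 = 0.52.
Capital: 0.35 × 6.66 = 2.331 pp.
The human-capital index: 0.13 × 1.49 = 0.1937 pp.
Employment: 0.52 × (-0.79) = -0.4108 pp.
TFP growth = 4.71 − 2.1139 = 2.5961%.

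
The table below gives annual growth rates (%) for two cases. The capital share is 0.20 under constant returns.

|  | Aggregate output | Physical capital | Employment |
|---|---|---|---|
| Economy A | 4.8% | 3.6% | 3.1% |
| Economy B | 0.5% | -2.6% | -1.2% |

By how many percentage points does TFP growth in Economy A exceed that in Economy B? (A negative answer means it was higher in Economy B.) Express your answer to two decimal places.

-0.38 percentage points

Labor's share = 1 − 0.2 = 0.8.
Economy A: TFP = 4.8 − 0.72 − 2.48 = 1.6%.
Economy B: TFP = 0.5 + 0.52 + 0.96 = 1.98%.
Difference = 1.6 − (1.98) = -0.38 pp.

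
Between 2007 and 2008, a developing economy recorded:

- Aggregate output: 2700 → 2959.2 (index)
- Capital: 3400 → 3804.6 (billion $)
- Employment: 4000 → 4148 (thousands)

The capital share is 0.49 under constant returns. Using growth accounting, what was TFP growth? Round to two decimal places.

1.88%

Aggregate output growth = (2959.2 − 2700) / 2700 = 9.6%.
Capital growth = (3804.6 − 3400) / 3400 = 11.9%.
Employment growth = (4148 − 4000) / 4000 = 3.7%.
Labor's share = 1 − 0.49 = 0.51.
Capital: 0.49 × 11.9 = 5.831 pp.
Employment: 0.51 × 3.7 = 1.887 pp.
TFP growth = 9.6 − 7.718 = 1.882%.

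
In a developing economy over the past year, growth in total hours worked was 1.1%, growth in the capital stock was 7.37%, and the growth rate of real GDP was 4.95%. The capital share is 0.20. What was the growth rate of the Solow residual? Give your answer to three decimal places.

The Solow residual growth was 2.596%.

Labor's share = 1 − 0.2 = 0.8.
The capital stock: 0.2 × 7.37 = 1.474 pp.
Total hours worked: 0.8 × 1.1 = 0.88 pp.
TFP growth = 4.95 − 2.354 = 2.596%.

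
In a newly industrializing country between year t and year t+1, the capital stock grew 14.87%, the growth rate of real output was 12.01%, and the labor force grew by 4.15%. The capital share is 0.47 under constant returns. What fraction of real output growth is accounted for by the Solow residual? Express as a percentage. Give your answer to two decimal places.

Labor's share = 1 − 0.47 = 0.53.
The capital stock: 0.47 × 14.87 = 6.9889 pp.
The labor force: 0.53 × 4.15 = 2.1995 pp.
TFP growth = 12.01 − 9.1884 = 2.8216%.
TFP share of growth = 2.8216 / 12.01 × 100 = 23.4938%.

The Solow residual accounted for 23.49% of growth.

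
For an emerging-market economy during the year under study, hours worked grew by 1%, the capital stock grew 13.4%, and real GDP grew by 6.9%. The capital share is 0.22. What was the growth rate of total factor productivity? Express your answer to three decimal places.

3.172%

Labor's share = 1 − 0.22 = 0.78.
The capital stock: 0.22 × 13.4 = 2.948 pp.
Hours worked: 0.78 × 1 = 0.78 pp.
TFP growth = 6.9 − 3.728 = 3.172%.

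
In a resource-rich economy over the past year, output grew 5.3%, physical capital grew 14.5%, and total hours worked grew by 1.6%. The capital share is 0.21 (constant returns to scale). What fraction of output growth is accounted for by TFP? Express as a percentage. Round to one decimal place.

Labor's share = 1 − 0.21 = 0.79.
Physical capital: 0.21 × 14.5 = 3.045 pp.
Total hours worked: 0.79 × 1.6 = 1.264 pp.
TFP growth = 5.3 − 4.309 = 0.991%.
TFP share of growth = 0.991 / 5.3 × 100 = 18.698%.

TFP accounted for 18.7% of growth.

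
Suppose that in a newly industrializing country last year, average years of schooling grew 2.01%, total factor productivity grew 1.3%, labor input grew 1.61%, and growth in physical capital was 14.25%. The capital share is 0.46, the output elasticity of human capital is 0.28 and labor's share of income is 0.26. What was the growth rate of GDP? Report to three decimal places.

GDP growth was 8.836%.

Labor's share = 1 − 0.46 − 0.28 = 0.26.
Physical capital: 0.46 × 14.25 = 6.555 pp.
Average years of schooling: 0.28 × 2.01 = 0.5628 pp.
Labor input: 0.26 × 1.61 = 0.4186 pp.
Output growth = 1.3 + 7.5364 = 8.8364%.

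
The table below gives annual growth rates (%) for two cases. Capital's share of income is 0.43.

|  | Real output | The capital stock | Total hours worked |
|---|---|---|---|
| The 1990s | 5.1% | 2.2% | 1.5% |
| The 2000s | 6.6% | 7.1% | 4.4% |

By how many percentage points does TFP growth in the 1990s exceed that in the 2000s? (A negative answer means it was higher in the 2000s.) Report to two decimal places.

Labor's share = 1 − 0.43 = 0.57.
The 1990s: TFP = 5.1 − 0.946 − 0.855 = 3.299%.
The 2000s: TFP = 6.6 − 3.053 − 2.508 = 1.039%.
Difference = 3.299 − (1.039) = 2.26 pp.

2.26 percentage points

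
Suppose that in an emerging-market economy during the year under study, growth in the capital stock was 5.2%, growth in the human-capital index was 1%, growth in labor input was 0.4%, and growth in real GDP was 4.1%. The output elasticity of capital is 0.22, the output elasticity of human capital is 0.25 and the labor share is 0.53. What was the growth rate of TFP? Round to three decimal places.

Labor's share = 1 − 0.22 − 0.25 = 0.53.
The capital stock: 0.22 × 5.2 = 1.144 pp.
The human-capital index: 0.25 × 1 = 0.25 pp.
Labor input: 0.53 × 0.4 = 0.212 pp.
TFP growth = 4.1 − 1.606 = 2.494%.

2.494%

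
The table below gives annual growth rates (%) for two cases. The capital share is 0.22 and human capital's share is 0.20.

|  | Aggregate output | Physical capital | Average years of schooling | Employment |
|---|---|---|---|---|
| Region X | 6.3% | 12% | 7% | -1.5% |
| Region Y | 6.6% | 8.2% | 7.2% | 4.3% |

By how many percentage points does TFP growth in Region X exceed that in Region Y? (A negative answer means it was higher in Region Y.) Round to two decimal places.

Labor's share = 1 − 0.22 − 0.2 = 0.58.
Region X: TFP = 6.3 − 2.64 − 1.4 + 0.87 = 3.13%.
Region Y: TFP = 6.6 − 1.804 − 1.44 − 2.494 = 0.862%.
Difference = 3.13 − (0.862) = 2.268 pp.

2.27 percentage points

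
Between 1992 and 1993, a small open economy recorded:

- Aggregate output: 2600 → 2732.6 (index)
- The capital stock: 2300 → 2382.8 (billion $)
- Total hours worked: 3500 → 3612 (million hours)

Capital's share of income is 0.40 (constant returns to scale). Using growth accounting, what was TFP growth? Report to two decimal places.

TFP growth was 1.74%.

Aggregate output growth = (2732.6 − 2600) / 2600 = 5.1%.
The capital stock growth = (2382.8 − 2300) / 2300 = 3.6%.
Total hours worked growth = (3612 − 3500) / 3500 = 3.2%.
Labor's share = 1 − 0.4 = 0.6.
The capital stock: 0.4 × 3.6 = 1.44 pp.
Total hours worked: 0.6 × 3.2 = 1.92 pp.
TFP growth = 5.1 − 3.36 = 1.74%.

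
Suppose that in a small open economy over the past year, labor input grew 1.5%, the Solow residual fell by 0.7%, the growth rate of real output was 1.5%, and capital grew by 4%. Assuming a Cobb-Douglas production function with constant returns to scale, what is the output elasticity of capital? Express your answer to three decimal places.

0.280

gY = gA + α·gK + (1−α)·gL, so gY − gA − gL = α(gK − gL).
1.5 + 0.7 − 1.5 = α × (4 − 1.5).
0.7 = 2.5 α, so α = 0.28.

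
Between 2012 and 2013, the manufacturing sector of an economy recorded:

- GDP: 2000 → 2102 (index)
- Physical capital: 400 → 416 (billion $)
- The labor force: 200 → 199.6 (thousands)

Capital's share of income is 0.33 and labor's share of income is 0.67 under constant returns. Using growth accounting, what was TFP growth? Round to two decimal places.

TFP grew 3.91%.

GDP growth = (2102 − 2000) / 2000 = 5.1%.
Physical capital growth = (416 − 400) / 400 = 4%.
The labor force growth = (199.6 − 200) / 200 = -0.2%.
Labor's share = 1 − 0.33 = 0.67.
Physical capital: 0.33 × 4 = 1.32 pp.
The labor force: 0.67 × (-0.2) = -0.134 pp.
TFP growth = 5.1 − 1.186 = 3.914%.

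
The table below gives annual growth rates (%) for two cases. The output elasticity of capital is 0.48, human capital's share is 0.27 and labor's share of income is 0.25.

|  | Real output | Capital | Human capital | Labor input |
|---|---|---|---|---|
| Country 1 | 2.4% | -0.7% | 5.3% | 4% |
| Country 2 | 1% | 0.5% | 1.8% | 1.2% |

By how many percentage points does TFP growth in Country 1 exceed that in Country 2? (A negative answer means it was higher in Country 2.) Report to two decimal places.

Labor's share = 1 − 0.48 − 0.27 = 0.25.
Country 1: TFP = 2.4 + 0.336 − 1.431 − 1 = 0.305%.
Country 2: TFP = 1 − 0.24 − 0.486 − 0.3 = -0.026%.
Difference = 0.305 − (-0.026) = 0.331 pp.

0.33 percentage points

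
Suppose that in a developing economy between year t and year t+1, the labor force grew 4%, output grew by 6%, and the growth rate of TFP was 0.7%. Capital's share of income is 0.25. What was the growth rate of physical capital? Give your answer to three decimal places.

Labor's share = 1 − 0.25 = 0.75.
gY = gA + 0.75×4 + 0.25×g.
0.25×g = 6 − 0.7 − 3 = 2.3.
g = 2.3 / 0.25 = 9.2%.

9.200%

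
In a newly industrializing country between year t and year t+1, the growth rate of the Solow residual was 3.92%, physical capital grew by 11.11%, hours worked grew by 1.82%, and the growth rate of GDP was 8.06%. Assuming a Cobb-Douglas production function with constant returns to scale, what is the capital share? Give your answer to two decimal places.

gY = gA + α·gK + (1−α)·gL, so gY − gA − gL = α(gK − gL).
8.06 − 3.92 − 1.82 = α × (11.11 − 1.82).
2.32 = 9.29 α, so α = 0.2497.

The capital share is 0.25.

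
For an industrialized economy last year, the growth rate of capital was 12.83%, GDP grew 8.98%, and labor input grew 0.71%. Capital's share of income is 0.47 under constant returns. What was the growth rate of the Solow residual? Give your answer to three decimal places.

Labor's share = 1 − 0.47 = 0.53.
Capital: 0.47 × 12.83 = 6.0301 pp.
Labor input: 0.53 × 0.71 = 0.3763 pp.
TFP growth = 8.98 − 6.4064 = 2.5736%.

The Solow residual growth was 2.574%.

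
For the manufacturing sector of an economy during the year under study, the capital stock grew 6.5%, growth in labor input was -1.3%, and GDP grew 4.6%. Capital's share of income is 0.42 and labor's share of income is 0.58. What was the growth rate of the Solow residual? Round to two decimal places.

Labor's share = 1 − 0.42 = 0.58.
The capital stock: 0.42 × 6.5 = 2.73 pp.
Labor input: 0.58 × (-1.3) = -0.754 pp.
TFP growth = 4.6 − 1.976 = 2.624%.

The Solow residual growth was 2.62%.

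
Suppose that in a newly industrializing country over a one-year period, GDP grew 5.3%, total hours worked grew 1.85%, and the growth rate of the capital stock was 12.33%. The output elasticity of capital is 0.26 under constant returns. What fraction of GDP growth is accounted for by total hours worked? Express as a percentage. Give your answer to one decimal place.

25.8%

Labor's share = 1 − 0.26 = 0.74.
Total hours worked contributed 0.74 × 1.85 = 1.369 pp.
Share of growth = 1.369 / 5.3 × 100 = 25.83%.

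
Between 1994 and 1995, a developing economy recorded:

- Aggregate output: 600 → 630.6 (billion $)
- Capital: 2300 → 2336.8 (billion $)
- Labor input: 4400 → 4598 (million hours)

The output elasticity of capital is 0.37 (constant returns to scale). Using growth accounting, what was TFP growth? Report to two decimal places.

Aggregate output growth = (630.6 − 600) / 600 = 5.1%.
Capital growth = (2336.8 − 2300) / 2300 = 1.6%.
Labor input growth = (4598 − 4400) / 4400 = 4.5%.
Labor's share = 1 − 0.37 = 0.63.
Capital: 0.37 × 1.6 = 0.592 pp.
Labor input: 0.63 × 4.5 = 2.835 pp.
TFP growth = 5.1 − 3.427 = 1.673%.

1.67%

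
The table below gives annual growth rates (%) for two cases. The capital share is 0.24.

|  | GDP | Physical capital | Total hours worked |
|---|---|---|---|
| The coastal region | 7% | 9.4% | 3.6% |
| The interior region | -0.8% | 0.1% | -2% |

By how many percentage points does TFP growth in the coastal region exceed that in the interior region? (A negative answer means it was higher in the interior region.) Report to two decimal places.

Labor's share = 1 − 0.24 = 0.76.
The coastal region: TFP = 7 − 2.256 − 2.736 = 2.008%.
The interior region: TFP = -0.8 − 0.024 + 1.52 = 0.696%.
Difference = 2.008 − (0.696) = 1.312 pp.

1.31 percentage points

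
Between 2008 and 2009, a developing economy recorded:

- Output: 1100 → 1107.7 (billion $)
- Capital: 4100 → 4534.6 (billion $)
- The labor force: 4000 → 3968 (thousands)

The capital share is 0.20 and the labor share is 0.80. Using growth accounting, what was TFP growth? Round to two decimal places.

-0.78%

Output growth = (1107.7 − 1100) / 1100 = 0.7%.
Capital growth = (4534.6 − 4100) / 4100 = 10.6%.
The labor force growth = (3968 − 4000) / 4000 = -0.8%.
Labor's share = 1 − 0.2 = 0.8.
Capital: 0.2 × 10.6 = 2.12 pp.
The labor force: 0.8 × (-0.8) = -0.64 pp.
TFP growth = 0.7 − 1.48 = -0.78%.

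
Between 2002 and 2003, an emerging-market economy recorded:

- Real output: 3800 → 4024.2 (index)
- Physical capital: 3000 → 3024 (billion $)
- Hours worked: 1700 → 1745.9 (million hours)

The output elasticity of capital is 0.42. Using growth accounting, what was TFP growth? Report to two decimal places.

TFP grew 4.00%.

Real output growth = (4024.2 − 3800) / 3800 = 5.9%.
Physical capital growth = (3024 − 3000) / 3000 = 0.8%.
Hours worked growth = (1745.9 − 1700) / 1700 = 2.7%.
Labor's share = 1 − 0.42 = 0.58.
Physical capital: 0.42 × 0.8 = 0.336 pp.
Hours worked: 0.58 × 2.7 = 1.566 pp.
TFP growth = 5.9 − 1.902 = 3.998%.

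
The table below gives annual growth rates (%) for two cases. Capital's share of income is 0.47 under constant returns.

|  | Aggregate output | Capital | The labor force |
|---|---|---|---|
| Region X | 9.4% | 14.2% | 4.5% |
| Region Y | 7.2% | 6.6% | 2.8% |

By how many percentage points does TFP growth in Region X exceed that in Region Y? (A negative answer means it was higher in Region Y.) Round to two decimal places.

Labor's share = 1 − 0.47 = 0.53.
Region X: TFP = 9.4 − 6.674 − 2.385 = 0.341%.
Region Y: TFP = 7.2 − 3.102 − 1.484 = 2.614%.
Difference = 0.341 − (2.614) = -2.273 pp.

-2.27 percentage points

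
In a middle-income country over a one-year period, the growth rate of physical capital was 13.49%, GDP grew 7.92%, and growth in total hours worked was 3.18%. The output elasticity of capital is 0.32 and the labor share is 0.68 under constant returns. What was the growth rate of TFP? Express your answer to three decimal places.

Labor's share = 1 − 0.32 = 0.68.
Physical capital: 0.32 × 13.49 = 4.3168 pp.
Total hours worked: 0.68 × 3.18 = 2.1624 pp.
TFP growth = 7.92 − 6.4792 = 1.4408%.

1.441%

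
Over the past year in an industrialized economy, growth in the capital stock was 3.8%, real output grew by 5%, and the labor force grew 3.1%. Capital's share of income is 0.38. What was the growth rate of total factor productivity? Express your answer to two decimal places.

Labor's share = 1 − 0.38 = 0.62.
The capital stock: 0.38 × 3.8 = 1.444 pp.
The labor force: 0.62 × 3.1 = 1.922 pp.
TFP growth = 5 − 3.366 = 1.634%.

1.63%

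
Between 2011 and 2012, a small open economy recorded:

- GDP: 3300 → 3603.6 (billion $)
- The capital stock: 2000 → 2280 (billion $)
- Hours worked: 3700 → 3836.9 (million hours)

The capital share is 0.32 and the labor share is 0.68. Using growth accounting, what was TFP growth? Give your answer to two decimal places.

GDP growth = (3603.6 − 3300) / 3300 = 9.2%.
The capital stock growth = (2280 − 2000) / 2000 = 14%.
Hours worked growth = (3836.9 − 3700) / 3700 = 3.7%.
Labor's share = 1 − 0.32 = 0.68.
The capital stock: 0.32 × 14 = 4.48 pp.
Hours worked: 0.68 × 3.7 = 2.516 pp.
TFP growth = 9.2 − 6.996 = 2.204%.

TFP grew 2.20%.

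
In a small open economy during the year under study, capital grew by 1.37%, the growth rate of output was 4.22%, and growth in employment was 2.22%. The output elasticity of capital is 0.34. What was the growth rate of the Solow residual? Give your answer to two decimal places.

Labor's share = 1 − 0.34 = 0.66.
Capital: 0.34 × 1.37 = 0.4658 pp.
Employment: 0.66 × 2.22 = 1.4652 pp.
TFP growth = 4.22 − 1.931 = 2.289%.

2.29%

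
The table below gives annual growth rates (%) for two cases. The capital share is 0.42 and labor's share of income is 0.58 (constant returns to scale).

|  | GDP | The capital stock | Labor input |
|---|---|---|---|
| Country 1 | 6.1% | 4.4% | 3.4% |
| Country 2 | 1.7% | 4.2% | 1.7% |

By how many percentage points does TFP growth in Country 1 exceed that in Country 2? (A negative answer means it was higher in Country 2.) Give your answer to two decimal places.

3.33 percentage points

Labor's share = 1 − 0.42 = 0.58.
Country 1: TFP = 6.1 − 1.848 − 1.972 = 2.28%.
Country 2: TFP = 1.7 − 1.764 − 0.986 = -1.05%.
Difference = 2.28 − (-1.05) = 3.33 pp.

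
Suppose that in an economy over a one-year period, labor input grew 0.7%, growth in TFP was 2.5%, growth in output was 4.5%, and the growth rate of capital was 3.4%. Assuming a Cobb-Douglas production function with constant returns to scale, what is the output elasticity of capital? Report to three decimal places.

gY = gA + α·gK + (1−α)·gL, so gY − gA − gL = α(gK − gL).
4.5 − 2.5 − 0.7 = α × (3.4 − 0.7).
1.3 = 2.7 α, so α = 0.48148.

0.481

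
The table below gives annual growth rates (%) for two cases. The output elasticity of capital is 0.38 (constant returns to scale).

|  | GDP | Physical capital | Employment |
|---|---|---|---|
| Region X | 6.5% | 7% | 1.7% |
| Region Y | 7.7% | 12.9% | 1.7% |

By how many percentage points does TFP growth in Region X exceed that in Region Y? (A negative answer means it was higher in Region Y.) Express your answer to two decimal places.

Labor's share = 1 − 0.38 = 0.62.
Region X: TFP = 6.5 − 2.66 − 1.054 = 2.786%.
Region Y: TFP = 7.7 − 4.902 − 1.054 = 1.744%.
Difference = 2.786 − (1.744) = 1.042 pp.

1.04 percentage points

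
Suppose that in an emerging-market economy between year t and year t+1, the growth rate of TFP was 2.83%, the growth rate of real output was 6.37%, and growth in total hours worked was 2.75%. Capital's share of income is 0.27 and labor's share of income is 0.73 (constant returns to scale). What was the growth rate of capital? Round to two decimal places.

Labor's share = 1 − 0.27 = 0.73.
gY = gA + 0.73×2.75 + 0.27×g.
0.27×g = 6.37 − 2.83 − 2.0075 = 1.5325.
g = 1.5325 / 0.27 = 5.6759%.

Capital grew 5.68%.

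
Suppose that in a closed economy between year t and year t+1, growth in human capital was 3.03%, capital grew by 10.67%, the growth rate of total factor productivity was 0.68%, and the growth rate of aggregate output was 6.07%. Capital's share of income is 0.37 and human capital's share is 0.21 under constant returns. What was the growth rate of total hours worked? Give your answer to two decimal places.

Labor's share = 1 − 0.37 − 0.21 = 0.42.
gY = gA + 0.37×10.67 + 0.21×3.03 + 0.42×g.
0.42×g = 6.07 − 0.68 − 4.5842 = 0.8058.
g = 0.8058 / 0.42 = 1.9186%.

1.92%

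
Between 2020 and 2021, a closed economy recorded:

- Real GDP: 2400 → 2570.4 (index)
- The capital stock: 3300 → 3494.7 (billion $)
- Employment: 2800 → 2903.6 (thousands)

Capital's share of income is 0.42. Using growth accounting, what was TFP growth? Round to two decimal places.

Real GDP growth = (2570.4 − 2400) / 2400 = 7.1%.
The capital stock growth = (3494.7 − 3300) / 3300 = 5.9%.
Employment growth = (2903.6 − 2800) / 2800 = 3.7%.
Labor's share = 1 − 0.42 = 0.58.
The capital stock: 0.42 × 5.9 = 2.478 pp.
Employment: 0.58 × 3.7 = 2.146 pp.
TFP growth = 7.1 − 4.624 = 2.476%.

2.48%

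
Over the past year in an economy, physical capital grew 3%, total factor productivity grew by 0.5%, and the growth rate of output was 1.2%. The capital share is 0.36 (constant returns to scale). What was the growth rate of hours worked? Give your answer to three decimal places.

-0.594%

Labor's share = 1 − 0.36 = 0.64.
gY = gA + 0.36×3 + 0.64×g.
0.64×g = 1.2 − 0.5 − 1.08 = -0.38.
g = -0.38 / 0.64 = -0.59375%.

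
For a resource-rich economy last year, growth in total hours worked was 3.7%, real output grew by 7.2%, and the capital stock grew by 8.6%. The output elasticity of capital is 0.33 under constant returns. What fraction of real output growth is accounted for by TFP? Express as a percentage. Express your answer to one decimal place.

TFP accounted for 26.2% of growth.

Labor's share = 1 − 0.33 = 0.67.
The capital stock: 0.33 × 8.6 = 2.838 pp.
Total hours worked: 0.67 × 3.7 = 2.479 pp.
TFP growth = 7.2 − 5.317 = 1.883%.
TFP share of growth = 1.883 / 7.2 × 100 = 26.153%.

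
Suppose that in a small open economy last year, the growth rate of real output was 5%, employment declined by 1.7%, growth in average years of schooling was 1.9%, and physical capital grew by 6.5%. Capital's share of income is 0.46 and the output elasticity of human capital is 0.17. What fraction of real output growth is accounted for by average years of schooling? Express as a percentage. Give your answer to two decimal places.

6.46%

Average years of schooling contributed 0.17 × 1.9 = 0.323 pp.
Share of growth = 0.323 / 5 × 100 = 6.46%.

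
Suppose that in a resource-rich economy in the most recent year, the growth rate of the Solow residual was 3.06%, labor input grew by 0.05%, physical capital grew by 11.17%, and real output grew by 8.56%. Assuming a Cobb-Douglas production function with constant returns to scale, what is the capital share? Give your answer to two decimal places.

α = 0.49

gY = gA + α·gK + (1−α)·gL, so gY − gA − gL = α(gK − gL).
8.56 − 3.06 − 0.05 = α × (11.17 − 0.05).
5.45 = 11.12 α, so α = 0.4901.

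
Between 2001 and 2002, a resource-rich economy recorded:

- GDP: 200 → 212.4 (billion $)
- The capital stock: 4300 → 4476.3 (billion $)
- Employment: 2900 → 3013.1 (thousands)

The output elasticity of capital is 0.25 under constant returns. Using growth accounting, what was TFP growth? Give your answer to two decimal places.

TFP grew 2.25%.

GDP growth = (212.4 − 200) / 200 = 6.2%.
The capital stock growth = (4476.3 − 4300) / 4300 = 4.1%.
Employment growth = (3013.1 − 2900) / 2900 = 3.9%.
Labor's share = 1 − 0.25 = 0.75.
The capital stock: 0.25 × 4.1 = 1.025 pp.
Employment: 0.75 × 3.9 = 2.925 pp.
TFP growth = 6.2 − 3.95 = 2.25%.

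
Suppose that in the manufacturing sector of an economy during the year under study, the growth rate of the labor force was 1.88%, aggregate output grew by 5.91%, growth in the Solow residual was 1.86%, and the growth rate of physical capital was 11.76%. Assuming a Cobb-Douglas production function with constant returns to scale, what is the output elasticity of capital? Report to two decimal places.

The output elasticity of capital is 0.22.

gY = gA + α·gK + (1−α)·gL, so gY − gA − gL = α(gK − gL).
5.91 − 1.86 − 1.88 = α × (11.76 − 1.88).
2.17 = 9.88 α, so α = 0.2196.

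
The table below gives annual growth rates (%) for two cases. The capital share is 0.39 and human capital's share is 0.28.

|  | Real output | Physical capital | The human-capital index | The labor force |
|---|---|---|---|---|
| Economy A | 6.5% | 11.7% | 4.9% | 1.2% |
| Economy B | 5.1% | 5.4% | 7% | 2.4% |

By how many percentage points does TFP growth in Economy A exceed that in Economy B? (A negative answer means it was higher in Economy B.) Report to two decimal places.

Labor's share = 1 − 0.39 − 0.28 = 0.33.
Economy A: TFP = 6.5 − 4.563 − 1.372 − 0.396 = 0.169%.
Economy B: TFP = 5.1 − 2.106 − 1.96 − 0.792 = 0.242%.
Difference = 0.169 − (0.242) = -0.073 pp.

-0.07 percentage points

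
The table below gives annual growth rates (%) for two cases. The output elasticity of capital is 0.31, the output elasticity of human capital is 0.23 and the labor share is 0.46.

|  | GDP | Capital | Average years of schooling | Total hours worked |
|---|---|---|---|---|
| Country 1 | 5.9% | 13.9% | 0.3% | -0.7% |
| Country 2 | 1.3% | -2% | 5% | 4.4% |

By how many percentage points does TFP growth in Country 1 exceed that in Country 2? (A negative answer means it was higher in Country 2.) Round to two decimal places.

Labor's share = 1 − 0.31 − 0.23 = 0.46.
Country 1: TFP = 5.9 − 4.309 − 0.069 + 0.322 = 1.844%.
Country 2: TFP = 1.3 + 0.62 − 1.15 − 2.024 = -1.254%.
Difference = 1.844 − (-1.254) = 3.098 pp.

3.10 percentage points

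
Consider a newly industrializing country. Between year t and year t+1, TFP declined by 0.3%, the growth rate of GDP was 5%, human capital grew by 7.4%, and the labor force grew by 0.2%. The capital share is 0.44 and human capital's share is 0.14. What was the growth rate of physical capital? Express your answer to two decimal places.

Labor's share = 1 − 0.44 − 0.14 = 0.42.
gY = gA + 0.14×7.4 + 0.42×0.2 + 0.44×g.
0.44×g = 5 + 0.3 − 1.12 = 4.18.
g = 4.18 / 0.44 = 9.5%.

Physical capital grew 9.50%.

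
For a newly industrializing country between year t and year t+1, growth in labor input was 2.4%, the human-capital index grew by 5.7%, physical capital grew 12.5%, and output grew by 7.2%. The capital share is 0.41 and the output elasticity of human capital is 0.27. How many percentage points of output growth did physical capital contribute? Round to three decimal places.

5.125

Contribution = share × growth = 0.41 × 12.5 = 5.125 pp.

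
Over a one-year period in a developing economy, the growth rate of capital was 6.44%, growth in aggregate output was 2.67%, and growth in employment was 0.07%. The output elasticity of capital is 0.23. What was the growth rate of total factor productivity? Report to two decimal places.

1.13%

Labor's share = 1 − 0.23 = 0.77.
Capital: 0.23 × 6.44 = 1.4812 pp.
Employment: 0.77 × 0.07 = 0.0539 pp.
TFP growth = 2.67 − 1.5351 = 1.1349%.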